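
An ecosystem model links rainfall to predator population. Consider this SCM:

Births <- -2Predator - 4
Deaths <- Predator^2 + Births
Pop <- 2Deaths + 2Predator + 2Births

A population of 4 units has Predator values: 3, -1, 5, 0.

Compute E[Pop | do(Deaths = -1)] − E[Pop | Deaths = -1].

do(Deaths=-1) breaks Deaths's dependence on Predator. With Deaths=-1 fixed, Pop across the units is -16, -8, -20, -10, mean -13.5.
E[Pop|Deaths=-1] averages over only the 2 units with Deaths=-1 (Predator = 3, -1): Pop = -16, -8, mean -12.
Difference = -13.5 − (-12) = -1.5.

-1.5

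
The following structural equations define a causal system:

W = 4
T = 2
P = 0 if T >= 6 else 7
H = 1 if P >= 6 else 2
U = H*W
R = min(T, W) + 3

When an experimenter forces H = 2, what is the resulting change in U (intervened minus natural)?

4

Intervening sets H = 2 and removes its equation (H = 1 if P >= 6 else 2).
U = H*W  [with H=2, W=4]  = 8
Without intervention: P = 0 if T >= 6 else 7  [with T=2]  = 7; H = 1 if P >= 6 else 2  [with P=7]  = 1; U = H*W  [with H=1, W=4]  = 4.
Change = 8 − 4 = 4.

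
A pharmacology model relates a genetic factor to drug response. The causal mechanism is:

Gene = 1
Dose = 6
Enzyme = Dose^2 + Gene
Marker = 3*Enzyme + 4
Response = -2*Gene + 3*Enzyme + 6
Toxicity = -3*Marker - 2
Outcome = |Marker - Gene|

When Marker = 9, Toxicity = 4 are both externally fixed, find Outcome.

Setting Marker = 9, Toxicity = 4 by intervention discards those variables' equations.
Outcome = |Marker - Gene|  [with Marker=9, Gene=1]  = 8

8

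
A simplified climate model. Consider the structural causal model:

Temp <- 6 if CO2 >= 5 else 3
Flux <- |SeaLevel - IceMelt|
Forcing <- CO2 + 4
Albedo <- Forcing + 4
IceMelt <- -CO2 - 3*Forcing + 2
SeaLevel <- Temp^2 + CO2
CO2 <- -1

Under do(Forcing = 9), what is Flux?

32

Under do(Forcing=9), the mechanism Forcing <- CO2 + 4 is discarded; Forcing is fixed at 9.
Temp = 6 if CO2 >= 5 else 3  [with CO2=-1]  = 3
IceMelt = -CO2 - 3*Forcing + 2  [with CO2=-1, Forcing=9]  = -24
SeaLevel = Temp^2 + CO2  [with Temp=3, CO2=-1]  = 8
Flux = |SeaLevel - IceMelt|  [with SeaLevel=8, IceMelt=-24]  = 32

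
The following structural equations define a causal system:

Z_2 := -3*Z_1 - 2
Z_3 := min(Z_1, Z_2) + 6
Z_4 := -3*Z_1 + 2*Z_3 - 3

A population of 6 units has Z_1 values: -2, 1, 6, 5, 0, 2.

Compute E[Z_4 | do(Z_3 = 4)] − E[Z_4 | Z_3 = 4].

do(Z_3=4) breaks Z_3's dependence on Z_1. With Z_3=4 fixed, Z_4 across the units is 11, 2, -13, -10, 5, -1, mean -1.
Conditioning on Z_3=4 selects the 2 unit(s) with Z_1 ∈ {-2, 0}. Their Z_4 values: 11, 5. Mean = 8.
Difference = -1 − 8 = -9.

-9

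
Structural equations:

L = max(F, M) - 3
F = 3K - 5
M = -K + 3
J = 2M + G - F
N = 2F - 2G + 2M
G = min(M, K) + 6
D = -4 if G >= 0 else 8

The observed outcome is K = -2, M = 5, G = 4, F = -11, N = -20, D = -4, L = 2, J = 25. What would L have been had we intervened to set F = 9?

6

The intervention breaks the incoming arrows to F: F = 3K - 5 no longer applies, and F = 9.
M = -K + 3  [with K=-2]  = 5
L = max(F, M) - 3  [with F=9, M=5]  = 6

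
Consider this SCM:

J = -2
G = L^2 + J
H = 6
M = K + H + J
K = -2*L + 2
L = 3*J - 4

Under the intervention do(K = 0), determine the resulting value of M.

4

Under do(K=0), the mechanism K = -2*L + 2 is discarded; K is fixed at 0.
M = K + H + J  [with K=0, H=6, J=-2]  = 4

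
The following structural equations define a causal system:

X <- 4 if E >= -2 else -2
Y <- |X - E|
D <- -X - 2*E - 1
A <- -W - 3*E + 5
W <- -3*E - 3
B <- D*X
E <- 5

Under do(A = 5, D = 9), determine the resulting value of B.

Under do(A = 5, D = 9), each intervened variable's structural equation is replaced by its fixed value.
X = 4 if E >= -2 else -2  [with E=5]  = 4
B = D*X  [with D=9, X=4]  = 36

36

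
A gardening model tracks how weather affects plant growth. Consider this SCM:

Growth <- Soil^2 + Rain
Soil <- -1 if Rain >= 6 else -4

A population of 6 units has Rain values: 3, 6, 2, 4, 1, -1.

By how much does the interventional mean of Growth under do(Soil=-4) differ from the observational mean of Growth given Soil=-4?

0.7

Every unit gets Soil=-4 under the intervention. Growth values become 19, 22, 18, 20, 17, 15; E[Growth|do(Soil=-4)] = 18.5.
Observing Soil=-4 restricts to units where Soil's equation naturally yields -4: Rain ∈ {3, 2, 4, 1, -1}. In that subpopulation Growth = 19, 18, 20, 17, 15, mean 17.8.
Difference = 18.5 − 17.8 = 0.7.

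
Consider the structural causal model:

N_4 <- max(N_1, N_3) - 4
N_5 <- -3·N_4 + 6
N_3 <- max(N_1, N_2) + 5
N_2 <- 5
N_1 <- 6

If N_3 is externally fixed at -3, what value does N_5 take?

do(N_3=-3) replaces the equation N_3 <- max(N_1, N_2) + 5 with the constant N_3 = -3.
N_4 = max(N_1, N_3) - 4  [with N_1=6, N_3=-3]  = 2
N_5 = -3·N_4 + 6  [with N_4=2]  = 0

0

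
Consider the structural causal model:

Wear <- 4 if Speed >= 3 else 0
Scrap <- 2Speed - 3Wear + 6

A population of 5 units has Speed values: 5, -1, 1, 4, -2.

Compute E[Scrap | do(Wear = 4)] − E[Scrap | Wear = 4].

The intervention sets Wear=4 in all 5 units regardless of Speed. Recomputing Scrap per unit gives 4, -8, -4, 2, -10; average -3.2.
Conditioning on Wear=4 selects the 2 unit(s) with Speed ∈ {5, 4}. Their Scrap values: 4, 2. Mean = 3.
Difference = -3.2 − 3 = -6.2.

-6.2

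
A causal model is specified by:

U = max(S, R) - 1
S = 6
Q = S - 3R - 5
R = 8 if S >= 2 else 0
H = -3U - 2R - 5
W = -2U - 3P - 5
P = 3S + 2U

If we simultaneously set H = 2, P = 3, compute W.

-28

The joint intervention fixes H = 2, P = 3, removing each variable's own equation.
R = 8 if S >= 2 else 0  [with S=6]  = 8
U = max(S, R) - 1  [with S=6, R=8]  = 7
W = -2U - 3P - 5  [with U=7, P=3]  = -28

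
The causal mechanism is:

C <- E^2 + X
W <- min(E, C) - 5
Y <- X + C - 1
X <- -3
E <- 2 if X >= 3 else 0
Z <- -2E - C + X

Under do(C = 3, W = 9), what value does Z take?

Setting C = 3, W = 9 by intervention discards those variables' equations.
E = 2 if X >= 3 else 0  [with X=-3]  = 0
Z = -2E - C + X  [with E=0, C=3, X=-3]  = -6

-6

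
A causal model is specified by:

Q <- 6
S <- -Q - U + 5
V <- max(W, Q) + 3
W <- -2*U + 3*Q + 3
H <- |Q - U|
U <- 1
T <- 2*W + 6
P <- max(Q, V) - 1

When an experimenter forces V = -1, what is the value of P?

Intervening sets V = -1 and removes its equation (V <- max(W, Q) + 3).
P = max(Q, V) - 1  [with Q=6, V=-1]  = 5

5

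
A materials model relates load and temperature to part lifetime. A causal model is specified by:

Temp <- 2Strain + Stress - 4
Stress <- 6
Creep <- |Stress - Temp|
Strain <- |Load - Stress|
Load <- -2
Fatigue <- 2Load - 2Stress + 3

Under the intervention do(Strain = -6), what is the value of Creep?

16

do(Strain=-6) replaces the equation Strain <- |Load - Stress| with the constant Strain = -6.
Temp = 2Strain + Stress - 4  [with Strain=-6, Stress=6]  = -10
Creep = |Stress - Temp|  [with Stress=6, Temp=-10]  = 16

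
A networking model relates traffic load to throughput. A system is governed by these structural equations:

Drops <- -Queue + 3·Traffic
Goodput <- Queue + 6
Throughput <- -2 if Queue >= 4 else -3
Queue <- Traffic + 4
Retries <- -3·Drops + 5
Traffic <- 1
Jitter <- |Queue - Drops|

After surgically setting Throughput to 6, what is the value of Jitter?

do(Throughput=6) replaces the equation Throughput <- -2 if Queue >= 4 else -3 with the constant Throughput = 6.
Since Jitter is not a descendant of the intervened variable, it is unaffected.
Queue = Traffic + 4  [with Traffic=1]  = 5
Drops = -Queue + 3·Traffic  [with Queue=5, Traffic=1]  = -2
Jitter = |Queue - Drops|  [with Queue=5, Drops=-2]  = 7

7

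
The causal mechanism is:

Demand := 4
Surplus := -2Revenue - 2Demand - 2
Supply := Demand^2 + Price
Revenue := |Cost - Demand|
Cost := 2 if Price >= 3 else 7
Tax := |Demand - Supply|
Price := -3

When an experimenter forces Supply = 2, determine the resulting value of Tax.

The intervention breaks the incoming arrows to Supply: Supply := Demand^2 + Price no longer applies, and Supply = 2.
Tax = |Demand - Supply|  [with Demand=4, Supply=2]  = 2

2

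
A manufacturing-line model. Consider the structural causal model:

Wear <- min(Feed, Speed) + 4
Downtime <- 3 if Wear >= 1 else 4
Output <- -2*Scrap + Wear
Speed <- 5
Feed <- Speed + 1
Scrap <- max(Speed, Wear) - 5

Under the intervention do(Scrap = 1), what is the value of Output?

7

Intervening sets Scrap = 1 and removes its equation (Scrap <- max(Speed, Wear) - 5).
Feed = Speed + 1  [with Speed=5]  = 6
Wear = min(Feed, Speed) + 4  [with Feed=6, Speed=5]  = 9
Output = -2*Scrap + Wear  [with Scrap=1, Wear=9]  = 7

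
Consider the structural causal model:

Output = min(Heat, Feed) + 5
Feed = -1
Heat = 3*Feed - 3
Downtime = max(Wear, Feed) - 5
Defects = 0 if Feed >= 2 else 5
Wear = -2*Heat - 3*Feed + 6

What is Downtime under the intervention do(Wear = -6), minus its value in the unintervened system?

-22

The intervention breaks the incoming arrows to Wear: Wear = -2*Heat - 3*Feed + 6 no longer applies, and Wear = -6.
Downtime = max(Wear, Feed) - 5  [with Wear=-6, Feed=-1]  = -6
Without intervention: Heat = 3*Feed - 3  [with Feed=-1]  = -6; Wear = -2*Heat - 3*Feed + 6  [with Heat=-6, Feed=-1]  = 21; Downtime = max(Wear, Feed) - 5  [with Wear=21, Feed=-1]  = 16.
Change = -6 − 16 = -22.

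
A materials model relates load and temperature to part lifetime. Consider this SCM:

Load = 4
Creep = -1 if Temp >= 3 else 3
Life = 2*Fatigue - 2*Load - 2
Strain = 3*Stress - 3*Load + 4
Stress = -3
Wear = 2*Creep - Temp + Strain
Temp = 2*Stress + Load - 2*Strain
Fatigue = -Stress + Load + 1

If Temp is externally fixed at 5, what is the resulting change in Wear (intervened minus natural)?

27

Under do(Temp=5), the mechanism Temp = 2*Stress + Load - 2*Strain is discarded; Temp is fixed at 5.
Strain = 3*Stress - 3*Load + 4  [with Stress=-3, Load=4]  = -17
Creep = -1 if Temp >= 3 else 3  [with Temp=5]  = -1
Wear = 2*Creep - Temp + Strain  [with Creep=-1, Temp=5, Strain=-17]  = -24
Without intervention: Strain = 3*Stress - 3*Load + 4  [with Stress=-3, Load=4]  = -17; Temp = 2*Stress + Load - 2*Strain  [with Stress=-3, Load=4, Strain=-17]  = 32; Creep = -1 if Temp >= 3 else 3  [with Temp=32]  = -1; Wear = 2*Creep - Temp + Strain  [with Creep=-1, Temp=32, Strain=-17]  = -51.
Change = -24 − (-51) = 27.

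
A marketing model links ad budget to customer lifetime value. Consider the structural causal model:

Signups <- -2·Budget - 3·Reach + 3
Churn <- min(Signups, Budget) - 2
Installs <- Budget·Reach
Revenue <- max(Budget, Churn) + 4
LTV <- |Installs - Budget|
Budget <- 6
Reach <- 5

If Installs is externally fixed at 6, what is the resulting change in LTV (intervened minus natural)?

The intervention breaks the incoming arrows to Installs: Installs <- Budget·Reach no longer applies, and Installs = 6.
LTV = |Installs - Budget|  [with Installs=6, Budget=6]  = 0
Without intervention: Installs = Budget·Reach  [with Budget=6, Reach=5]  = 30; LTV = |Installs - Budget|  [with Installs=30, Budget=6]  = 24.
Change = 0 − 24 = -24.

-24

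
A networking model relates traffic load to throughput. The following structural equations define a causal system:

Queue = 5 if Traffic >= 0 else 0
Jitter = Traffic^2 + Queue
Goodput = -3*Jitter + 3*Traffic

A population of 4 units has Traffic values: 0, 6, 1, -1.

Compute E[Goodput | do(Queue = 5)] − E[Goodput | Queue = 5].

6

Every unit gets Queue=5 under the intervention. Goodput values become -15, -105, -15, -21; E[Goodput|do(Queue=5)] = -39.
Conditioning on Queue=5 selects the 3 unit(s) with Traffic ∈ {0, 6, 1}. Their Goodput values: -15, -105, -15. Mean = -45.
Difference = -39 − (-45) = 6.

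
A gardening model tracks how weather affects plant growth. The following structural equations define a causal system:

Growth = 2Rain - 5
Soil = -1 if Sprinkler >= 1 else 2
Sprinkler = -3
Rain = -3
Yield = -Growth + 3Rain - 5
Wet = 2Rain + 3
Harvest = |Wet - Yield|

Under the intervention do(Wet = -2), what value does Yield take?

Under do(Wet=-2), the mechanism Wet = 2Rain + 3 is discarded; Wet is fixed at -2.
Since Yield is not a descendant of the intervened variable, it is unaffected.
Growth = 2Rain - 5  [with Rain=-3]  = -11
Yield = -Growth + 3Rain - 5  [with Growth=-11, Rain=-3]  = -3

-3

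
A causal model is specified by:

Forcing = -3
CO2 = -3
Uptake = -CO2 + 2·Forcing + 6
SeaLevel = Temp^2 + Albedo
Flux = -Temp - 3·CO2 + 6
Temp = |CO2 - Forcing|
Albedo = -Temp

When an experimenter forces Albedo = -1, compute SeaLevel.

-1

Intervening sets Albedo = -1 and removes its equation (Albedo = -Temp).
Temp = |CO2 - Forcing|  [with CO2=-3, Forcing=-3]  = 0
SeaLevel = Temp^2 + Albedo  [with Temp=0, Albedo=-1]  = -1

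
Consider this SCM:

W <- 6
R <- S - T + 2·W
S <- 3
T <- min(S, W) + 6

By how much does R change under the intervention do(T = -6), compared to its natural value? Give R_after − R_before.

15

The intervention breaks the incoming arrows to T: T <- min(S, W) + 6 no longer applies, and T = -6.
R = S - T + 2·W  [with S=3, T=-6, W=6]  = 21
Without intervention: T = min(S, W) + 6  [with S=3, W=6]  = 9; R = S - T + 2·W  [with S=3, T=9, W=6]  = 6.
Change = 21 − 6 = 15.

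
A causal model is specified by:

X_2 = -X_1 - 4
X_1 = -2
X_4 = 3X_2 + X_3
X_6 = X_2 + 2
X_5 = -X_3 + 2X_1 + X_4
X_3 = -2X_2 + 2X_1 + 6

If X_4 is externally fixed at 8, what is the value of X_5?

-2

Intervening sets X_4 = 8 and removes its equation (X_4 = 3X_2 + X_3).
X_2 = -X_1 - 4  [with X_1=-2]  = -2
X_3 = -2X_2 + 2X_1 + 6  [with X_2=-2, X_1=-2]  = 6
X_5 = -X_3 + 2X_1 + X_4  [with X_3=6, X_1=-2, X_4=8]  = -2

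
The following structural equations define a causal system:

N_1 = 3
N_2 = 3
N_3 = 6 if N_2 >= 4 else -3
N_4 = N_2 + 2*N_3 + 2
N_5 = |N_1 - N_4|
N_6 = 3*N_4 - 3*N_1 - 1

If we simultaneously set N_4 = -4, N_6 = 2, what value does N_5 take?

Setting N_4 = -4, N_6 = 2 by intervention discards those variables' equations.
N_5 = |N_1 - N_4|  [with N_1=3, N_4=-4]  = 7

7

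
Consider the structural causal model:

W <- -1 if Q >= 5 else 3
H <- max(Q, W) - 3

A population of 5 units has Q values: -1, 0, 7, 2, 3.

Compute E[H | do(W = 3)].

Every unit gets W=3 under the intervention. H values become 0, 0, 4, 0, 0; E[H|do(W=3)] = 0.8.

0.8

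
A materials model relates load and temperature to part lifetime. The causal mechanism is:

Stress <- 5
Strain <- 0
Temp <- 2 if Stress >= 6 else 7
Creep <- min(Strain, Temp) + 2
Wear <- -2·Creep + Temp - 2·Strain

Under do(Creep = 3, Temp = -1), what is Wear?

-7

The joint intervention fixes Creep = 3, Temp = -1, removing each variable's own equation.
Wear = -2·Creep + Temp - 2·Strain  [with Creep=3, Temp=-1, Strain=0]  = -7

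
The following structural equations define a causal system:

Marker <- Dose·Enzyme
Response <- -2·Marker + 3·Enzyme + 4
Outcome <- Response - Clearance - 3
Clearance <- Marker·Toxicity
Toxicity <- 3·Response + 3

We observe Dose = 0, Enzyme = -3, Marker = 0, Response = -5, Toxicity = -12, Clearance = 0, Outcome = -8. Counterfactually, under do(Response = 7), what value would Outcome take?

4

The intervention breaks the incoming arrows to Response: Response <- -2·Marker + 3·Enzyme + 4 no longer applies, and Response = 7.
Marker = Dose·Enzyme  [with Dose=0, Enzyme=-3]  = 0
Toxicity = 3·Response + 3  [with Response=7]  = 24
Clearance = Marker·Toxicity  [with Marker=0, Toxicity=24]  = 0
Outcome = Response - Clearance - 3  [with Response=7, Clearance=0]  = 4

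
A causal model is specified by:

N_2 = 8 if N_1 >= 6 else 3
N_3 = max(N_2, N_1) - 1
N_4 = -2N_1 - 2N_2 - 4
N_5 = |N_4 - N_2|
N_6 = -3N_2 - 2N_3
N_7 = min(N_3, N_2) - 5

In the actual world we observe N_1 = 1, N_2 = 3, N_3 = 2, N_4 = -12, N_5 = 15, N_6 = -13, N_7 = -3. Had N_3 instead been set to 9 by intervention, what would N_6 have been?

The intervention breaks the incoming arrows to N_3: N_3 = max(N_2, N_1) - 1 no longer applies, and N_3 = 9.
N_2 = 8 if N_1 >= 6 else 3  [with N_1=1]  = 3
N_6 = -3N_2 - 2N_3  [with N_2=3, N_3=9]  = -27

-27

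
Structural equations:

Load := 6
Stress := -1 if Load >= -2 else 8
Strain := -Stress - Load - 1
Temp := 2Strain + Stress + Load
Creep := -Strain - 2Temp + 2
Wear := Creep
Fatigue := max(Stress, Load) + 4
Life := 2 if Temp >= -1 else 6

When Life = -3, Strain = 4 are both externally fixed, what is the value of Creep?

The joint intervention fixes Life = -3, Strain = 4, removing each variable's own equation.
Stress = -1 if Load >= -2 else 8  [with Load=6]  = -1
Temp = 2Strain + Stress + Load  [with Strain=4, Stress=-1, Load=6]  = 13
Creep = -Strain - 2Temp + 2  [with Strain=4, Temp=13]  = -28

-28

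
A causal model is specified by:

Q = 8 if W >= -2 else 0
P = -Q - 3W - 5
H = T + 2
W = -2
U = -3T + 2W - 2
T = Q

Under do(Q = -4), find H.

-2

Under do(Q=-4), the mechanism Q = 8 if W >= -2 else 0 is discarded; Q is fixed at -4.
T = Q  [with Q=-4]  = -4
H = T + 2  [with T=-4]  = -2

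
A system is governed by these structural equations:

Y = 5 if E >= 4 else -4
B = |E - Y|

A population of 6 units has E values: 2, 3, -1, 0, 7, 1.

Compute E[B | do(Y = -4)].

6

The intervention sets Y=-4 in all 6 units regardless of E. Recomputing B per unit gives 6, 7, 3, 4, 11, 5; average 6.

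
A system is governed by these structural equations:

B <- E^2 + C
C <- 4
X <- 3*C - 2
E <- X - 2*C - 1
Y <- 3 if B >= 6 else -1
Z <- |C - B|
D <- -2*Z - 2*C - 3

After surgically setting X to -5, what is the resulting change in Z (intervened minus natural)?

195

do(X=-5) replaces the equation X <- 3*C - 2 with the constant X = -5.
E = X - 2*C - 1  [with X=-5, C=4]  = -14
B = E^2 + C  [with E=-14, C=4]  = 200
Z = |C - B|  [with C=4, B=200]  = 196
Without intervention: X = 3*C - 2  [with C=4]  = 10; E = X - 2*C - 1  [with X=10, C=4]  = 1; B = E^2 + C  [with E=1, C=4]  = 5; Z = |C - B|  [with C=4, B=5]  = 1.
Change = 196 − 1 = 195.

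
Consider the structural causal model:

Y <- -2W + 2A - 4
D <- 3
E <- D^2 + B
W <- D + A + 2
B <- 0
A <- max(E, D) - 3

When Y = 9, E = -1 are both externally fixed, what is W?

Under do(Y = 9, E = -1), each intervened variable's structural equation is replaced by its fixed value.
A = max(E, D) - 3  [with E=-1, D=3]  = 0
W = D + A + 2  [with D=3, A=0]  = 5

5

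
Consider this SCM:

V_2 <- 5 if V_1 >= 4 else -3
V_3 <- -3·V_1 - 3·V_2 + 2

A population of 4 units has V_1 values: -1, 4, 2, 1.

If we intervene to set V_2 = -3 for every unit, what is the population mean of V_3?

6.5

Under do(V_2=-3), V_2's equation is replaced by V_2=-3 for every unit. Per-unit V_3: 14, -1, 5, 8. Mean = 6.5.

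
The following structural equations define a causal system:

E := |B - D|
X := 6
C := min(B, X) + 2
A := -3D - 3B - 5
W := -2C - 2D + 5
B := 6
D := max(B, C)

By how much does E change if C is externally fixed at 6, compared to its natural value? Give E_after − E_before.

-2

The intervention breaks the incoming arrows to C: C := min(B, X) + 2 no longer applies, and C = 6.
D = max(B, C)  [with B=6, C=6]  = 6
E = |B - D|  [with B=6, D=6]  = 0
Without intervention: C = min(B, X) + 2  [with B=6, X=6]  = 8; D = max(B, C)  [with B=6, C=8]  = 8; E = |B - D|  [with B=6, D=8]  = 2.
Change = 0 − 2 = -2.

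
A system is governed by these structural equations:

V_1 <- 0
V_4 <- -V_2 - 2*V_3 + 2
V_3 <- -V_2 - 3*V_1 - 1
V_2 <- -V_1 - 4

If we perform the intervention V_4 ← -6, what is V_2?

The intervention breaks the incoming arrows to V_4: V_4 <- -V_2 - 2*V_3 + 2 no longer applies, and V_4 = -6.
Since V_2 is not a descendant of the intervened variable, it is unaffected.
V_2 = -V_1 - 4  [with V_1=0]  = -4

-4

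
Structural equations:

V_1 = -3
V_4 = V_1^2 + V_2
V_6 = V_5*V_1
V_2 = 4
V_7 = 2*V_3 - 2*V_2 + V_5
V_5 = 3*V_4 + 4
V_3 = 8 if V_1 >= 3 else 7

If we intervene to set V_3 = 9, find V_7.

53

The intervention breaks the incoming arrows to V_3: V_3 = 8 if V_1 >= 3 else 7 no longer applies, and V_3 = 9.
V_4 = V_1^2 + V_2  [with V_1=-3, V_2=4]  = 13
V_5 = 3*V_4 + 4  [with V_4=13]  = 43
V_7 = 2*V_3 - 2*V_2 + V_5  [with V_3=9, V_2=4, V_5=43]  = 53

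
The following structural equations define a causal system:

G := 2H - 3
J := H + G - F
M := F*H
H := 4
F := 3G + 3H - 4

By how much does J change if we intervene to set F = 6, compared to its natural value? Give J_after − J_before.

do(F=6) replaces the equation F := 3G + 3H - 4 with the constant F = 6.
G = 2H - 3  [with H=4]  = 5
J = H + G - F  [with H=4, G=5, F=6]  = 3
Without intervention: G = 2H - 3  [with H=4]  = 5; F = 3G + 3H - 4  [with G=5, H=4]  = 23; J = H + G - F  [with H=4, G=5, F=23]  = -14.
Change = 3 − (-14) = 17.

17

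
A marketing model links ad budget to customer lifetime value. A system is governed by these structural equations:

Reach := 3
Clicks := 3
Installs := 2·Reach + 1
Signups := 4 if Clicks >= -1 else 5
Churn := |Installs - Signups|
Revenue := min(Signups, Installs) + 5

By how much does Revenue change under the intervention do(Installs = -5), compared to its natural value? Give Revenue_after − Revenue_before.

-9

The intervention breaks the incoming arrows to Installs: Installs := 2·Reach + 1 no longer applies, and Installs = -5.
Signups = 4 if Clicks >= -1 else 5  [with Clicks=3]  = 4
Revenue = min(Signups, Installs) + 5  [with Signups=4, Installs=-5]  = 0
Without intervention: Installs = 2·Reach + 1  [with Reach=3]  = 7; Signups = 4 if Clicks >= -1 else 5  [with Clicks=3]  = 4; Revenue = min(Signups, Installs) + 5  [with Signups=4, Installs=7]  = 9.
Change = 0 − 9 = -9.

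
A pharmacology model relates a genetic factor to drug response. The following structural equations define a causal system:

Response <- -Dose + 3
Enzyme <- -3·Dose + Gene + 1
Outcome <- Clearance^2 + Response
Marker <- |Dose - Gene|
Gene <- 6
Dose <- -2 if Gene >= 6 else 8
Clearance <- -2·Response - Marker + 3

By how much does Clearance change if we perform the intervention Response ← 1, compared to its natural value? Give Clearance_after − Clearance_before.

The intervention breaks the incoming arrows to Response: Response <- -Dose + 3 no longer applies, and Response = 1.
Dose = -2 if Gene >= 6 else 8  [with Gene=6]  = -2
Marker = |Dose - Gene|  [with Dose=-2, Gene=6]  = 8
Clearance = -2·Response - Marker + 3  [with Response=1, Marker=8]  = -7
Without intervention: Dose = -2 if Gene >= 6 else 8  [with Gene=6]  = -2; Marker = |Dose - Gene|  [with Dose=-2, Gene=6]  = 8; Response = -Dose + 3  [with Dose=-2]  = 5; Clearance = -2·Response - Marker + 3  [with Response=5, Marker=8]  = -15.
Change = -7 − (-15) = 8.

8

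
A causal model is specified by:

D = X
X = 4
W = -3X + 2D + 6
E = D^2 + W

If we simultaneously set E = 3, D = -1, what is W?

-8

Setting E = 3, D = -1 by intervention discards those variables' equations.
W = -3X + 2D + 6  [with X=4, D=-1]  = -8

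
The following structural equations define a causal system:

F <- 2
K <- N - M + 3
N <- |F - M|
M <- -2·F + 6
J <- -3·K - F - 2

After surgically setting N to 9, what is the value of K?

The intervention breaks the incoming arrows to N: N <- |F - M| no longer applies, and N = 9.
M = -2·F + 6  [with F=2]  = 2
K = N - M + 3  [with N=9, M=2]  = 10

10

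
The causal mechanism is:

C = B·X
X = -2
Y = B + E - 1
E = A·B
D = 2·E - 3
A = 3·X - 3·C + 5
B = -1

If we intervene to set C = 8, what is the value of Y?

The intervention breaks the incoming arrows to C: C = B·X no longer applies, and C = 8.
A = 3·X - 3·C + 5  [with X=-2, C=8]  = -25
E = A·B  [with A=-25, B=-1]  = 25
Y = B + E - 1  [with B=-1, E=25]  = 23

23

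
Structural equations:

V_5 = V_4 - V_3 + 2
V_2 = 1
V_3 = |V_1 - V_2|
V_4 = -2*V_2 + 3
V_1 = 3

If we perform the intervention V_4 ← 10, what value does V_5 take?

10

Intervening sets V_4 = 10 and removes its equation (V_4 = -2*V_2 + 3).
V_3 = |V_1 - V_2|  [with V_1=3, V_2=1]  = 2
V_5 = V_4 - V_3 + 2  [with V_4=10, V_3=2]  = 10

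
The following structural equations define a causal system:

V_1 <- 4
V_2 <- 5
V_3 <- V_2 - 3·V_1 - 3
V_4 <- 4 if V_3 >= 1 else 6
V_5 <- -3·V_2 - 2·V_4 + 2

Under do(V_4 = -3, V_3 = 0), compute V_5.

The joint intervention fixes V_4 = -3, V_3 = 0, removing each variable's own equation.
V_5 = -3·V_2 - 2·V_4 + 2  [with V_2=5, V_4=-3]  = -7

-7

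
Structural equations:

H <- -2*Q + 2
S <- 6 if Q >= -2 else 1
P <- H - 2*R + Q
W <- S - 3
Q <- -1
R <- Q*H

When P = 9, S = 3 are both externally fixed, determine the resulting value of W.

The joint intervention fixes P = 9, S = 3, removing each variable's own equation.
W = S - 3  [with S=3]  = 0

0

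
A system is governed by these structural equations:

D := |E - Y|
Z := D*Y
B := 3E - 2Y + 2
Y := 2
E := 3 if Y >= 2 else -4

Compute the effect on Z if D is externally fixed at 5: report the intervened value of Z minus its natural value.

do(D=5) replaces the equation D := |E - Y| with the constant D = 5.
Z = D*Y  [with D=5, Y=2]  = 10
Without intervention: E = 3 if Y >= 2 else -4  [with Y=2]  = 3; D = |E - Y|  [with E=3, Y=2]  = 1; Z = D*Y  [with D=1, Y=2]  = 2.
Change = 10 − 2 = 8.

8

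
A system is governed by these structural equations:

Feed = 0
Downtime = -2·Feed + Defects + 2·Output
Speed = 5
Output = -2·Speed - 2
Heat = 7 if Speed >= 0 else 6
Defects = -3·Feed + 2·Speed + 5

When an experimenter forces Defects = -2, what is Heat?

Under do(Defects=-2), the mechanism Defects = -3·Feed + 2·Speed + 5 is discarded; Defects is fixed at -2.
Since Heat is not a descendant of the intervened variable, it is unaffected.
Heat = 7 if Speed >= 0 else 6  [with Speed=5]  = 7

7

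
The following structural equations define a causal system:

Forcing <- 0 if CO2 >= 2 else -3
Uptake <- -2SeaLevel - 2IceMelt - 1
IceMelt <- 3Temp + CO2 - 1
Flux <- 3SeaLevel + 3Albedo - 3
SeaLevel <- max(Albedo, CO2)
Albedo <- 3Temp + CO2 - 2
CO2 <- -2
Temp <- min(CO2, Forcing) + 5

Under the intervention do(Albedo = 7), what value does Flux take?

Under do(Albedo=7), the mechanism Albedo <- 3Temp + CO2 - 2 is discarded; Albedo is fixed at 7.
SeaLevel = max(Albedo, CO2)  [with Albedo=7, CO2=-2]  = 7
Flux = 3SeaLevel + 3Albedo - 3  [with SeaLevel=7, Albedo=7]  = 39

39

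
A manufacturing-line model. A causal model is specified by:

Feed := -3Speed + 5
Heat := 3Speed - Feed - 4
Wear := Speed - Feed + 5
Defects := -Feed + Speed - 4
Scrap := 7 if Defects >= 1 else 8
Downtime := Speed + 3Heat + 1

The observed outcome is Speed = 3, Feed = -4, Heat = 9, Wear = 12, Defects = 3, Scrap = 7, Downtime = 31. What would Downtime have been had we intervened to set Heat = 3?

13

The intervention breaks the incoming arrows to Heat: Heat := 3Speed - Feed - 4 no longer applies, and Heat = 3.
Downtime = Speed + 3Heat + 1  [with Speed=3, Heat=3]  = 13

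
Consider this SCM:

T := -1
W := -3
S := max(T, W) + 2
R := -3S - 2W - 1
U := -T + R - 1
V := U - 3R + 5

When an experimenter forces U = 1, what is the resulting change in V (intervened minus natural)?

The intervention breaks the incoming arrows to U: U := -T + R - 1 no longer applies, and U = 1.
S = max(T, W) + 2  [with T=-1, W=-3]  = 1
R = -3S - 2W - 1  [with S=1, W=-3]  = 2
V = U - 3R + 5  [with U=1, R=2]  = 0
Without intervention: S = max(T, W) + 2  [with T=-1, W=-3]  = 1; R = -3S - 2W - 1  [with S=1, W=-3]  = 2; U = -T + R - 1  [with T=-1, R=2]  = 2; V = U - 3R + 5  [with U=2, R=2]  = 1.
Change = 0 − 1 = -1.

-1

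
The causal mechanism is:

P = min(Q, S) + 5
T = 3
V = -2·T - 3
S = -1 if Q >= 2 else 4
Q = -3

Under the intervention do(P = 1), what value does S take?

Under do(P=1), the mechanism P = min(Q, S) + 5 is discarded; P is fixed at 1.
Since S is not a descendant of the intervened variable, it is unaffected.
S = -1 if Q >= 2 else 4  [with Q=-3]  = 4

4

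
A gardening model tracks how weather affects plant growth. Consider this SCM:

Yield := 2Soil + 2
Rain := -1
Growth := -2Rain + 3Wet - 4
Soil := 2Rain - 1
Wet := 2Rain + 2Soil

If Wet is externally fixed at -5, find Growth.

-17

The intervention breaks the incoming arrows to Wet: Wet := 2Rain + 2Soil no longer applies, and Wet = -5.
Growth = -2Rain + 3Wet - 4  [with Rain=-1, Wet=-5]  = -17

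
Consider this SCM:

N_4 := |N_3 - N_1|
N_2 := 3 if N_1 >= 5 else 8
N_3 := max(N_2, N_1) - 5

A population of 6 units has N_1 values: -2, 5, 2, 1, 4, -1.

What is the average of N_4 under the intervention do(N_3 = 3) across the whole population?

Every unit gets N_3=3 under the intervention. N_4 values become 5, 2, 1, 2, 1, 4; E[N_4|do(N_3=3)] = 2.5.

2.5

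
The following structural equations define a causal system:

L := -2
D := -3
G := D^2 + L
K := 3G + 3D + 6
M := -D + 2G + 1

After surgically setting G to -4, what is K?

-15

The intervention breaks the incoming arrows to G: G := D^2 + L no longer applies, and G = -4.
K = 3G + 3D + 6  [with G=-4, D=-3]  = -15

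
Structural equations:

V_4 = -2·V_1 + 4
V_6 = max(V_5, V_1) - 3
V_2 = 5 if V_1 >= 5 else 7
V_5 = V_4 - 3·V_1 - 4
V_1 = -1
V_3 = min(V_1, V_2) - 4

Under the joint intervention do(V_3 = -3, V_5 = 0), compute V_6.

Setting V_3 = -3, V_5 = 0 by intervention discards those variables' equations.
V_6 = max(V_5, V_1) - 3  [with V_5=0, V_1=-1]  = -3

-3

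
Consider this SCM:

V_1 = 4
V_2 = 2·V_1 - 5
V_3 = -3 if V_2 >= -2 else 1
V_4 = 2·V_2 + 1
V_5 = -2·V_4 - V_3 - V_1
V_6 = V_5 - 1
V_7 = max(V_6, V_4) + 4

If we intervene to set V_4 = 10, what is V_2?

The intervention breaks the incoming arrows to V_4: V_4 = 2·V_2 + 1 no longer applies, and V_4 = 10.
Since V_2 is not a descendant of the intervened variable, it is unaffected.
V_2 = 2·V_1 - 5  [with V_1=4]  = 3

3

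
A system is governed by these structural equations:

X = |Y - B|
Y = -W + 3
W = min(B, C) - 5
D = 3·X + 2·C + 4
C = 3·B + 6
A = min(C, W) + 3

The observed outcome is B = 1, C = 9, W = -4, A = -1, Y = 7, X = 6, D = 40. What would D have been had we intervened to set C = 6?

34

Under do(C=6), the mechanism C = 3·B + 6 is discarded; C is fixed at 6.
W = min(B, C) - 5  [with B=1, C=6]  = -4
Y = -W + 3  [with W=-4]  = 7
X = |Y - B|  [with Y=7, B=1]  = 6
D = 3·X + 2·C + 4  [with X=6, C=6]  = 34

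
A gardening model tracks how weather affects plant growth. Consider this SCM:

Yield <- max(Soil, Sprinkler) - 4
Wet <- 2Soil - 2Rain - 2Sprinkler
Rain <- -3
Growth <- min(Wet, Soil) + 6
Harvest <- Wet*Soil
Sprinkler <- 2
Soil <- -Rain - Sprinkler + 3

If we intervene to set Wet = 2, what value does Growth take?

8

Intervening sets Wet = 2 and removes its equation (Wet <- 2Soil - 2Rain - 2Sprinkler).
Soil = -Rain - Sprinkler + 3  [with Rain=-3, Sprinkler=2]  = 4
Growth = min(Wet, Soil) + 6  [with Wet=2, Soil=4]  = 8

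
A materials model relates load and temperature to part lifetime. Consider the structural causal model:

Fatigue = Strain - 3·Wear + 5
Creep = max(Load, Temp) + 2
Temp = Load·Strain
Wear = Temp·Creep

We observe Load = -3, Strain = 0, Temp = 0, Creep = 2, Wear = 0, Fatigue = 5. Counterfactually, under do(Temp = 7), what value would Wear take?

63

do(Temp=7) replaces the equation Temp = Load·Strain with the constant Temp = 7.
Creep = max(Load, Temp) + 2  [with Load=-3, Temp=7]  = 9
Wear = Temp·Creep  [with Temp=7, Creep=9]  = 63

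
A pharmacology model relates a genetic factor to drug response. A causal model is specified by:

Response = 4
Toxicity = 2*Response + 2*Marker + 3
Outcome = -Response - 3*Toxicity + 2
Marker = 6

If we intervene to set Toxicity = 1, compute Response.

Under do(Toxicity=1), the mechanism Toxicity = 2*Response + 2*Marker + 3 is discarded; Toxicity is fixed at 1.
Since Response is not a descendant of the intervened variable, it is unaffected.

4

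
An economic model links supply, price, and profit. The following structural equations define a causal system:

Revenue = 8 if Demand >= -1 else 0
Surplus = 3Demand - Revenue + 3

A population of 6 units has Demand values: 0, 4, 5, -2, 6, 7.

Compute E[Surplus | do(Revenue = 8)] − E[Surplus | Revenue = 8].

-3.2

Every unit gets Revenue=8 under the intervention. Surplus values become -5, 7, 10, -11, 13, 16; E[Surplus|do(Revenue=8)] = 5.
Observing Revenue=8 restricts to units where Revenue's equation naturally yields 8: Demand ∈ {0, 4, 5, 6, 7}. In that subpopulation Surplus = -5, 7, 10, 13, 16, mean 8.2.
Difference = 5 − 8.2 = -3.2.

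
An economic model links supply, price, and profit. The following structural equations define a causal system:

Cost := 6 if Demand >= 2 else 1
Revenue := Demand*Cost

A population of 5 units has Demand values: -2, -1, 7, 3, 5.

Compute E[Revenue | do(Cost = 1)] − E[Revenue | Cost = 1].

3.9

The intervention sets Cost=1 in all 5 units regardless of Demand. Recomputing Revenue per unit gives -2, -1, 7, 3, 5; average 2.4.
E[Revenue|Cost=1] averages over only the 2 units with Cost=1 (Demand = -2, -1): Revenue = -2, -1, mean -1.5.
Difference = 2.4 − (-1.5) = 3.9.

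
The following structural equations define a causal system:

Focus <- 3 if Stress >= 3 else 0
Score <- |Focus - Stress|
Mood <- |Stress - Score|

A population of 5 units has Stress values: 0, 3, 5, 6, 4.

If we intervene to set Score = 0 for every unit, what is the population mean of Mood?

do(Score=0) breaks Score's dependence on Stress. With Score=0 fixed, Mood across the units is 0, 3, 5, 6, 4, mean 3.6.

3.6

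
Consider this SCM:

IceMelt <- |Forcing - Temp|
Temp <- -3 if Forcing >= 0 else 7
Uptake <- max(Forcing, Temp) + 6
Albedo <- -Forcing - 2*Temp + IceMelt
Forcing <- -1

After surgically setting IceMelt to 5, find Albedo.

-8

The intervention breaks the incoming arrows to IceMelt: IceMelt <- |Forcing - Temp| no longer applies, and IceMelt = 5.
Temp = -3 if Forcing >= 0 else 7  [with Forcing=-1]  = 7
Albedo = -Forcing - 2*Temp + IceMelt  [with Forcing=-1, Temp=7, IceMelt=5]  = -8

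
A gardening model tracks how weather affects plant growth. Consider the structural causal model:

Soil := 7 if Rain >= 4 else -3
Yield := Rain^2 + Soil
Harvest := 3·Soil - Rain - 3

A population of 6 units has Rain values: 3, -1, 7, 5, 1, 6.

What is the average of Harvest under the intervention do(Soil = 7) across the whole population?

Under do(Soil=7), Soil's equation is replaced by Soil=7 for every unit. Per-unit Harvest: 15, 19, 11, 13, 17, 12. Mean = 14.5.

14.5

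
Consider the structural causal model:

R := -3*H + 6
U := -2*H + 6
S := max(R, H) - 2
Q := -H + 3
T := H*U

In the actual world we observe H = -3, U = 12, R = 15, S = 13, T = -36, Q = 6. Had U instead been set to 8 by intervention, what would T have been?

-24

do(U=8) replaces the equation U := -2*H + 6 with the constant U = 8.
T = H*U  [with H=-3, U=8]  = -24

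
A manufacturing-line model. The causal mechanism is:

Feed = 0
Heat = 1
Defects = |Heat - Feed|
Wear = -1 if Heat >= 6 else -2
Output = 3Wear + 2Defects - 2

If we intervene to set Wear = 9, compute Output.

27

do(Wear=9) replaces the equation Wear = -1 if Heat >= 6 else -2 with the constant Wear = 9.
Defects = |Heat - Feed|  [with Heat=1, Feed=0]  = 1
Output = 3Wear + 2Defects - 2  [with Wear=9, Defects=1]  = 27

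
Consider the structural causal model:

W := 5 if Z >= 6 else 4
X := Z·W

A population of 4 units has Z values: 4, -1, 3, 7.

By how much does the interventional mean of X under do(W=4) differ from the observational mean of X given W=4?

5

The intervention sets W=4 in all 4 units regardless of Z. Recomputing X per unit gives 16, -4, 12, 28; average 13.
E[X|W=4] averages over only the 3 units with W=4 (Z = 4, -1, 3): X = 16, -4, 12, mean 8.
Difference = 13 − 8 = 5.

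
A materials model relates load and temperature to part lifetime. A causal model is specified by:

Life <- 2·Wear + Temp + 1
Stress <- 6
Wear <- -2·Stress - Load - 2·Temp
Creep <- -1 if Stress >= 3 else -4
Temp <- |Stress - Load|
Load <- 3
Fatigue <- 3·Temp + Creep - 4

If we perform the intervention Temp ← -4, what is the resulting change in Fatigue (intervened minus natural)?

-21

The intervention breaks the incoming arrows to Temp: Temp <- |Stress - Load| no longer applies, and Temp = -4.
Creep = -1 if Stress >= 3 else -4  [with Stress=6]  = -1
Fatigue = 3·Temp + Creep - 4  [with Temp=-4, Creep=-1]  = -17
Without intervention: Temp = |Stress - Load|  [with Stress=6, Load=3]  = 3; Creep = -1 if Stress >= 3 else -4  [with Stress=6]  = -1; Fatigue = 3·Temp + Creep - 4  [with Temp=3, Creep=-1]  = 4.
Change = -17 − 4 = -21.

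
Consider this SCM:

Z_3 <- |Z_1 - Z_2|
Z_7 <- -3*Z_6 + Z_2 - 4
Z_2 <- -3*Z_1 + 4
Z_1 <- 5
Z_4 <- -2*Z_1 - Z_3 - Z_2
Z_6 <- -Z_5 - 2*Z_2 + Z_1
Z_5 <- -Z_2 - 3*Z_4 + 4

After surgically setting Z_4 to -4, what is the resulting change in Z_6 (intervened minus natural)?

33

Under do(Z_4=-4), the mechanism Z_4 <- -2*Z_1 - Z_3 - Z_2 is discarded; Z_4 is fixed at -4.
Z_2 = -3*Z_1 + 4  [with Z_1=5]  = -11
Z_5 = -Z_2 - 3*Z_4 + 4  [with Z_2=-11, Z_4=-4]  = 27
Z_6 = -Z_5 - 2*Z_2 + Z_1  [with Z_5=27, Z_2=-11, Z_1=5]  = 0
Without intervention: Z_2 = -3*Z_1 + 4  [with Z_1=5]  = -11; Z_3 = |Z_1 - Z_2|  [with Z_1=5, Z_2=-11]  = 16; Z_4 = -2*Z_1 - Z_3 - Z_2  [with Z_1=5, Z_3=16, Z_2=-11]  = -15; Z_5 = -Z_2 - 3*Z_4 + 4  [with Z_2=-11, Z_4=-15]  = 60; Z_6 = -Z_5 - 2*Z_2 + Z_1  [with Z_5=60, Z_2=-11, Z_1=5]  = -33.
Change = 0 − (-33) = 33.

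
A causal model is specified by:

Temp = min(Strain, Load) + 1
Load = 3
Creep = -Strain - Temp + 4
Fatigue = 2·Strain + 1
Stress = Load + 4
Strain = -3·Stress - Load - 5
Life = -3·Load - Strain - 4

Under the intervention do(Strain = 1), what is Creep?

1

do(Strain=1) replaces the equation Strain = -3·Stress - Load - 5 with the constant Strain = 1.
Temp = min(Strain, Load) + 1  [with Strain=1, Load=3]  = 2
Creep = -Strain - Temp + 4  [with Strain=1, Temp=2]  = 1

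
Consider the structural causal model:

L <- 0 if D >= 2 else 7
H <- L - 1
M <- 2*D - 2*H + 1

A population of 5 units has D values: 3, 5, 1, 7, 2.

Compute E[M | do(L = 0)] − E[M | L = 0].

do(L=0) breaks L's dependence on D. With L=0 fixed, M across the units is 9, 13, 5, 17, 7, mean 10.2.
Conditioning on L=0 selects the 4 unit(s) with D ∈ {3, 5, 7, 2}. Their M values: 9, 13, 17, 7. Mean = 11.5.
Difference = 10.2 − 11.5 = -1.3.

-1.3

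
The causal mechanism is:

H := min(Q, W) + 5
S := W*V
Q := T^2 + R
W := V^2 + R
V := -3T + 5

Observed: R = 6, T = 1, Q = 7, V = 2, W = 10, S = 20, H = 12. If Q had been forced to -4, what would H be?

The intervention breaks the incoming arrows to Q: Q := T^2 + R no longer applies, and Q = -4.
V = -3T + 5  [with T=1]  = 2
W = V^2 + R  [with V=2, R=6]  = 10
H = min(Q, W) + 5  [with Q=-4, W=10]  = 1

1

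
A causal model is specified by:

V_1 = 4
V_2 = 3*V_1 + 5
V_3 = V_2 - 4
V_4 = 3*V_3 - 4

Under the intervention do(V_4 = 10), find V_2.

17

The intervention breaks the incoming arrows to V_4: V_4 = 3*V_3 - 4 no longer applies, and V_4 = 10.
Since V_2 is not a descendant of the intervened variable, it is unaffected.
V_2 = 3*V_1 + 5  [with V_1=4]  = 17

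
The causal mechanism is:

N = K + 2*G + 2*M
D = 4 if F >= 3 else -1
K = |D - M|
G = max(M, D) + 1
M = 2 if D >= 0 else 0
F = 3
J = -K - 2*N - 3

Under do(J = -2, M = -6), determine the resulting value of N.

Setting J = -2, M = -6 by intervention discards those variables' equations.
D = 4 if F >= 3 else -1  [with F=3]  = 4
G = max(M, D) + 1  [with M=-6, D=4]  = 5
K = |D - M|  [with D=4, M=-6]  = 10
N = K + 2*G + 2*M  [with K=10, G=5, M=-6]  = 8

8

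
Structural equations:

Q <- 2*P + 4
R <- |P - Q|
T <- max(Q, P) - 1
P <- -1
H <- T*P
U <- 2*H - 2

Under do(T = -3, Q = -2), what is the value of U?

The joint intervention fixes T = -3, Q = -2, removing each variable's own equation.
H = T*P  [with T=-3, P=-1]  = 3
U = 2*H - 2  [with H=3]  = 4

4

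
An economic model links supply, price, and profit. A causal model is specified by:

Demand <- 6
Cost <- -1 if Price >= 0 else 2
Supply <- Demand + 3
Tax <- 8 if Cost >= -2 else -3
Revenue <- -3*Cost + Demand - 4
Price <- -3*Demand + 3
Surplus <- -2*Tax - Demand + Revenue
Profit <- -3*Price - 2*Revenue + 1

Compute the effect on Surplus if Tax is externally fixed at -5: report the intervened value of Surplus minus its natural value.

Intervening sets Tax = -5 and removes its equation (Tax <- 8 if Cost >= -2 else -3).
Price = -3*Demand + 3  [with Demand=6]  = -15
Cost = -1 if Price >= 0 else 2  [with Price=-15]  = 2
Revenue = -3*Cost + Demand - 4  [with Cost=2, Demand=6]  = -4
Surplus = -2*Tax - Demand + Revenue  [with Tax=-5, Demand=6, Revenue=-4]  = 0
Without intervention: Price = -3*Demand + 3  [with Demand=6]  = -15; Cost = -1 if Price >= 0 else 2  [with Price=-15]  = 2; Revenue = -3*Cost + Demand - 4  [with Cost=2, Demand=6]  = -4; Tax = 8 if Cost >= -2 else -3  [with Cost=2]  = 8; Surplus = -2*Tax - Demand + Revenue  [with Tax=8, Demand=6, Revenue=-4]  = -26.
Change = 0 − (-26) = 26.

26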